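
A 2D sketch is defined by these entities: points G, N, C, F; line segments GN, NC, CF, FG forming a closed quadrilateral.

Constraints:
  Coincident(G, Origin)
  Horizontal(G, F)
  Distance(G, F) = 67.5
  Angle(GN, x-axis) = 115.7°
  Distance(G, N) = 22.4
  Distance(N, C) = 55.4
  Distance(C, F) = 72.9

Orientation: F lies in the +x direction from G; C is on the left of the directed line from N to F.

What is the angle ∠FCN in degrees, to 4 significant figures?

75.56°

Checks: G = (0.00, 0.00) ✓; |NC| = 55.40 ✓; |CF| = 72.90 ✓.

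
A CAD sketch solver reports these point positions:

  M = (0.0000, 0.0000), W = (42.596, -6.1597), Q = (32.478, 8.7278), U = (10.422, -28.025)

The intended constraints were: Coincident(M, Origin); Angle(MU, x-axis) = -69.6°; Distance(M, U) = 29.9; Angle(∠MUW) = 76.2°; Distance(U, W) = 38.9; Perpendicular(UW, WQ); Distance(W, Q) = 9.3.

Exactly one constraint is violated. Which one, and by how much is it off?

Distance(W, Q) = 9.3 — off by 8.70.

M = (0.00, 0.00) ✓; MU at -69.60° ✓; |MU| = 29.90 ✓; ∠MUW = 76.20° ✓; |UW| = 38.90 ✓; ∠(UW, WQ) = 90.00° ✓; |WQ| = 18.00 ✗.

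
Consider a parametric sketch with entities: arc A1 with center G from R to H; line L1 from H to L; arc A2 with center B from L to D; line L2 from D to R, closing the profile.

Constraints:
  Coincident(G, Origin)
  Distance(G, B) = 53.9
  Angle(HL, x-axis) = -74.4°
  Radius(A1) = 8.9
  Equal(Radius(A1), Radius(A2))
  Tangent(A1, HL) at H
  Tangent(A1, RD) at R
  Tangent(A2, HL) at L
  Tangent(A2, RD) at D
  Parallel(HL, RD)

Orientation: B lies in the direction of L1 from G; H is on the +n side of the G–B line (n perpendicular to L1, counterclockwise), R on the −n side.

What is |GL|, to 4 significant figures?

54.63

The slot axis is L1's direction at -74.4°, so u = (cos -74.4°, sin -74.4°) = (0.2689, -0.9632) and n = (−sin -74.4°, cos -74.4°) = (0.9632, 0.2689). G is at the origin and B lies 53.9 along u from G, so B = 53.9·u = (14.49, -51.91). Tangency of A1 to both parallel lines with radius 8.9 puts H and R at G ± 8.9·n: H = (8.572, 2.393), R = (-8.572, -2.393). Equal radii place L and D the same way about B: L = B + 8.9·n = (23.07, -49.52), D = B − 8.9·n = (5.923, -54.31). Then |GL| = |L − G| = 54.63.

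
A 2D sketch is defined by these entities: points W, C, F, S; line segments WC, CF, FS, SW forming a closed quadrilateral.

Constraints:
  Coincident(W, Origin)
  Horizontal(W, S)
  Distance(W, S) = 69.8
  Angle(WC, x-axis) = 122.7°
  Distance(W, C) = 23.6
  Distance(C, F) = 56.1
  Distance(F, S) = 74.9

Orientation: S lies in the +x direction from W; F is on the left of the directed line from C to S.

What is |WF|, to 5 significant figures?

65.878

W is at the origin; WS is horizontal with |WS| = 69.8 and S in +x, so S = (69.8, 0). WC runs at 122.7° with |WC| = 23.6, so C = (-12.750, 19.860). F is determined by |CF| = 56.1 and |FS| = 74.9 together: it lies at the intersection of circle(C, 56.1) and circle(S, 74.9). With |CS| = 84.905, the foot of the radical line on CS is 27.949 from C and the perpendicular offset is √(56.1² − 27.949²) = 48.642. Taking the left-of-CS solution: F = (25.802, 60.615).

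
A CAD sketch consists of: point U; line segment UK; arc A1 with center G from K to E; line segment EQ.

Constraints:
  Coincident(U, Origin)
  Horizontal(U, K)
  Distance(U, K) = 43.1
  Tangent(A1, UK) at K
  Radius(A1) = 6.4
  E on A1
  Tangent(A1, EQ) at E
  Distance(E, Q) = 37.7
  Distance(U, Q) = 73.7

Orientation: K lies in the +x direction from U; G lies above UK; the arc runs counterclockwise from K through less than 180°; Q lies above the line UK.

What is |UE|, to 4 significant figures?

49.28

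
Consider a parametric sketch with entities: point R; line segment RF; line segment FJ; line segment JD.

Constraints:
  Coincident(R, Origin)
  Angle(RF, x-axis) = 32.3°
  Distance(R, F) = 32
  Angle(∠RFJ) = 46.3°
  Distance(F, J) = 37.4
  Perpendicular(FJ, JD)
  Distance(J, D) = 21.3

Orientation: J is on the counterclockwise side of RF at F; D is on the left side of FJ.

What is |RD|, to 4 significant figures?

15.40

R is at the origin; RF runs at 32.3° with length 32.0, so F = 32.0·(cos 32.3°, sin 32.3°) = (27.05, 17.10). ∠RFJ = 46.3°, so FJ runs at 32.3° + (180° − 46.3°) = 166.0° from the x-axis; with |FJ| = 37.4, J = F + 37.4·(cos 166.0°, sin 166.0°) = (-9.241, 26.15). FJ is perpendicular to JD; with |JD| = 21.3 on the left of FJ, D = J + 21.3·(-0.2419, -0.9703) = (-14.39, 5.480). Then |RD| = |D − R| = 15.40.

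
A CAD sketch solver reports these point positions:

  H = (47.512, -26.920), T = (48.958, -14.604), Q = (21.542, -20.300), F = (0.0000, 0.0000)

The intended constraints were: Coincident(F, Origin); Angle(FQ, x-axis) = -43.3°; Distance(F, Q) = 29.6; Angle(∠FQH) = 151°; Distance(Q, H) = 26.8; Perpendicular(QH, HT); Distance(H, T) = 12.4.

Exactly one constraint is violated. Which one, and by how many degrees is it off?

Perpendicular(QH, HT) — off by 7.60°.

F = (0.00, 0.00) ✓; FQ at -43.30° ✓; |FQ| = 29.60 ✓; ∠FQH = 151.0° ✓; |QH| = 26.80 ✓; ∠(QH, HT) = 97.60° ✗; |HT| = 12.40 ✓.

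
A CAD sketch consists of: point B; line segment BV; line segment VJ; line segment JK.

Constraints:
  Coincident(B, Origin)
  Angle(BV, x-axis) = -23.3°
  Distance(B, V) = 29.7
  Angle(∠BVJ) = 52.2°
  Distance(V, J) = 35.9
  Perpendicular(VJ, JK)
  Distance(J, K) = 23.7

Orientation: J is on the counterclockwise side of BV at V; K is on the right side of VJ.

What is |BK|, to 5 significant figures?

50.378

B is at the origin; BV runs at -23.3° with length 29.7, so V = 29.7·(cos -23.3°, sin -23.3°) = (27.278, -11.748). ∠BVJ = 52.2°, so VJ runs at -23.3° + (180° − 52.2°) = 104.50° from the x-axis; with |VJ| = 35.9, J = V + 35.9·(cos 104.50°, sin 104.50°) = (18.289, 23.009). VJ ⟂ JK; with |JK| = 23.7 on the right of VJ, K = J + 23.7·(0.96815, 0.25038) = (41.234, 28.943). Then |BK| = |K − B| = 50.378.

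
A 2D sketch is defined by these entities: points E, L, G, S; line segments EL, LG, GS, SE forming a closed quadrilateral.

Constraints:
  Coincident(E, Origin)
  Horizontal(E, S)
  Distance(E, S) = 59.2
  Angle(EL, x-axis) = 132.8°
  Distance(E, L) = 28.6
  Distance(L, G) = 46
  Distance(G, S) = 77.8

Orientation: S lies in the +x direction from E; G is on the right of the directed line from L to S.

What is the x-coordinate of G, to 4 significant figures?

-14.56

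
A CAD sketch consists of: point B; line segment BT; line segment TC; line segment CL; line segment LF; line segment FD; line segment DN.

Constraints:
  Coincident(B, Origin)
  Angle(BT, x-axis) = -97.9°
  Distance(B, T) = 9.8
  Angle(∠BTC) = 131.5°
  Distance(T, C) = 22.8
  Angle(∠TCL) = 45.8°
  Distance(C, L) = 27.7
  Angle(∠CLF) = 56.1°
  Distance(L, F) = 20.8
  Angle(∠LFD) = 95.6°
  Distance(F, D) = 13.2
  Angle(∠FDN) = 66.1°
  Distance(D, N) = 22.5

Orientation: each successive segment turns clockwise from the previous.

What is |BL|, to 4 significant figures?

16.01

∠BTC = 131.5° gives TC at -146.4° from the x-axis; with |TC| = 22.8, C = (-20.34, -22.32). ∠TCL = 45.8° gives CL at 79.40° from the x-axis; with |CL| = 27.7, L = (-15.24, 4.903). Then |BL| = |L − B| = 16.01.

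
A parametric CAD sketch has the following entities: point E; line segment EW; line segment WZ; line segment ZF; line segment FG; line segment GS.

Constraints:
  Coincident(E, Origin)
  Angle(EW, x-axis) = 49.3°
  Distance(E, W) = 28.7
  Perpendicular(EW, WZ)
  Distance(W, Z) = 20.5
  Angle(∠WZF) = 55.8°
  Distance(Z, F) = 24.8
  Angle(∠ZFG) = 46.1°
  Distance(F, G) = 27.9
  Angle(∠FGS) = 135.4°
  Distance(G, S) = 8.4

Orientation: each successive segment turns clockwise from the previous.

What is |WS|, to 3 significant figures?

14.9

E is at the origin; EW runs at 49.3° with length 28.7, so W = (18.7, 21.8). The perpendicularity gives WZ at right angles to EW, so WZ runs at -40.7°; with |WZ| = 20.5, Z = (34.3, 8.39). ∠WZF = 55.8° gives ZF at -165° from the x-axis; with |ZF| = 24.8, F = (10.3, 1.93). ∠ZFG = 46.1° gives FG at 61.2° from the x-axis; with |FG| = 27.9, G = (23.8, 26.4). ∠FGS = 135.4° gives GS at 16.6° from the x-axis; with |GS| = 8.4, S = (31.8, 28.8). Then |WS| = |S − W| = 14.9.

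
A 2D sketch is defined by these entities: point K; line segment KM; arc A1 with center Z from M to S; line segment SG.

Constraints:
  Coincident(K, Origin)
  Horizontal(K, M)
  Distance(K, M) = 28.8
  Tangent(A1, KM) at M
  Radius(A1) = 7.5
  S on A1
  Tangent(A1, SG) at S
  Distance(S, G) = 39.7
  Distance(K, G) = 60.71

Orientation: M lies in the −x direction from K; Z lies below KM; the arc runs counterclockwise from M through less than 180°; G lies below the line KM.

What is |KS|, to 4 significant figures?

36.95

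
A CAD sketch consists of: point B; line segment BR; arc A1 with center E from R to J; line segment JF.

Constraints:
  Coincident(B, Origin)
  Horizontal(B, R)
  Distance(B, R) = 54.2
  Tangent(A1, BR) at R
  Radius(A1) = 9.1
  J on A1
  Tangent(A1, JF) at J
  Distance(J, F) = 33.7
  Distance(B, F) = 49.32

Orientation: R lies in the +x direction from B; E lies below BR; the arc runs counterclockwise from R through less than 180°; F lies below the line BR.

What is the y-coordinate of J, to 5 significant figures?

-5.6165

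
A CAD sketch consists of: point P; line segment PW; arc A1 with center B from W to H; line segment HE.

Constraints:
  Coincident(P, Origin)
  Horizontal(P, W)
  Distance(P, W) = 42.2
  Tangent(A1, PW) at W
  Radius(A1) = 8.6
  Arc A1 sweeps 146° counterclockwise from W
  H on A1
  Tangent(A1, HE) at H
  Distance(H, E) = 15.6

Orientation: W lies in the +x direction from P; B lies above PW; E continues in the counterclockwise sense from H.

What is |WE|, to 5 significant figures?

25.767

On A1, W sits at bearing -90° from B; a 146° counterclockwise sweep puts H at bearing 56°, so H = B + 8.6·(cos 56°, sin 56°) = (47.009, 15.730). Tangency of A1 to HE means the radius BH is perpendicular to HE, so HE runs along (−sin 56°, cos 56°); with |HE| = 15.6, E = (34.076, 24.453). Then |WE| = |E − W| = 25.767.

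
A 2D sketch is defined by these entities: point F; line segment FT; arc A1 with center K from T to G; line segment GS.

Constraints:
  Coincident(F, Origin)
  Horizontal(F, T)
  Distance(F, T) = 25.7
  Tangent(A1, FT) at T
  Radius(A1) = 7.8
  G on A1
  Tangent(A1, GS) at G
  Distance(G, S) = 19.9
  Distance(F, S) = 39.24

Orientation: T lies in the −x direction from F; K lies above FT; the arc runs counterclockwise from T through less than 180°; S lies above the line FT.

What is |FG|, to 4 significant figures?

21.45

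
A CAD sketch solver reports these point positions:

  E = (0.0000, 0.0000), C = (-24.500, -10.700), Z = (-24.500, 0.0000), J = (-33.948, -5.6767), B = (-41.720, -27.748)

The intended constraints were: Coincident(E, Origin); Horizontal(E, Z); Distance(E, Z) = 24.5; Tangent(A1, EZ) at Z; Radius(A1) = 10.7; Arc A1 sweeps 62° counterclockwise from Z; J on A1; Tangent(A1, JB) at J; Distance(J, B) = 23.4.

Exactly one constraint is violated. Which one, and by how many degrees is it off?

Tangent(A1, JB) at J — off by 8.60°.

E = (0.00, 0.00) ✓; E.y = 0.00, Z.y = 0.00 ✓; |EZ| = 24.50 ✓; ∠(CZ, ZE) = 90.00° ✓; |CZ| = 10.70 ✓; bearing(C→J) − bearing(C→Z) = 62.00° ✓; |CJ| = 10.70 ✓; ∠(CJ, JB) = 81.40° ✗; |JB| = 23.40 ✓.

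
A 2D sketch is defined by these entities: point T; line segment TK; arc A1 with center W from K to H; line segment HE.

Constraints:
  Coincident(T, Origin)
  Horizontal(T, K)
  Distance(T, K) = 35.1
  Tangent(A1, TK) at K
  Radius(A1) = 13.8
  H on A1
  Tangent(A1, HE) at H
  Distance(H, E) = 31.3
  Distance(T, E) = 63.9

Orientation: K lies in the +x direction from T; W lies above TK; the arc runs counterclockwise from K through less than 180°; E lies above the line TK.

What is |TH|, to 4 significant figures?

51.31

Checks: T.y = 0.00, K.y = 0.00 ✓; |WH| = 13.80 ✓; ∠(WH, HE) = 90.00° ✓; |HE| = 31.30 ✓; |TE| = 63.90 ✓.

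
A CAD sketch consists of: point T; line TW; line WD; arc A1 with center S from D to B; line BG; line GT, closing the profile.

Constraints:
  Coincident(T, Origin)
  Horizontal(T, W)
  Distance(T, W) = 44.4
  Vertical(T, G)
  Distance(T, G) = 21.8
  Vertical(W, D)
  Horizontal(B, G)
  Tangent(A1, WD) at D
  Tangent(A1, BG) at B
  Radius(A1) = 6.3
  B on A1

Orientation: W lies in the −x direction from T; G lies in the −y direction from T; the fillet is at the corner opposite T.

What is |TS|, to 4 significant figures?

41.13

T is at the origin; TW is horizontal with |TW| = 44.4 and W on the −x side, so W = (-44.40, 0.000). TG is vertical with |TG| = 21.8 and G on the −y side, so G = (0.000, -21.80). The virtual corner opposite T is at (-44.40, -21.80). Tangency of A1 to WD means the radius SD is perpendicular to WD and A1 meets BG tangentially, so SB is at right angles to BG, with radius 6.3, so the center S sits 6.3 in from both sides at S = (-38.10, -15.50). Then |TS| = |S − T| = 41.13.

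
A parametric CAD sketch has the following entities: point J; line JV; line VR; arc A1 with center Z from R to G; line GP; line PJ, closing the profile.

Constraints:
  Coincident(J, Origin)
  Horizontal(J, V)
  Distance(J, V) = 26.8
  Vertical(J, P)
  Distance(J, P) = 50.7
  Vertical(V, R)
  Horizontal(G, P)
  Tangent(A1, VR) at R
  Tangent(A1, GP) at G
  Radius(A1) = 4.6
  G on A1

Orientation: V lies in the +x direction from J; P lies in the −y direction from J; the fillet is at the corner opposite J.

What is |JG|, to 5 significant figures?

55.347

The virtual corner opposite J is at (26.800, -50.700). Since A1 is tangent to VR there, ZR ⟂ VR and A1 meets GP tangentially, so ZG is at right angles to GP, with radius 4.6, so the center Z sits 4.6 in from both sides at Z = (22.200, -46.100). That places the tangent points at R = (26.800, -46.100) on VR and G = (22.200, -50.700) on GP. Then |JG| = |G − J| = 55.347.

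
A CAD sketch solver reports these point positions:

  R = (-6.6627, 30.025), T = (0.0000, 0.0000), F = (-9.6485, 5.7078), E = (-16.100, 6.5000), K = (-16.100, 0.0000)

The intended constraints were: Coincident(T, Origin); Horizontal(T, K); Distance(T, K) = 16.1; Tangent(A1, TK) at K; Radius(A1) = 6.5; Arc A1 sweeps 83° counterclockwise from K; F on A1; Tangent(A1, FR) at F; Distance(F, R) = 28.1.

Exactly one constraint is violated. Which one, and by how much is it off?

Distance(F, R) = 28.1 — off by 3.60.

T = (0.00, 0.00) ✓; T.y = 0.00, K.y = 0.00 ✓; |TK| = 16.10 ✓; ∠(EK, KT) = 90.00° ✓; |EK| = 6.500 ✓; bearing(E→F) − bearing(E→K) = 83.00° ✓; |EF| = 6.500 ✓; ∠(EF, FR) = 90.00° ✓; |FR| = 24.50 ✗.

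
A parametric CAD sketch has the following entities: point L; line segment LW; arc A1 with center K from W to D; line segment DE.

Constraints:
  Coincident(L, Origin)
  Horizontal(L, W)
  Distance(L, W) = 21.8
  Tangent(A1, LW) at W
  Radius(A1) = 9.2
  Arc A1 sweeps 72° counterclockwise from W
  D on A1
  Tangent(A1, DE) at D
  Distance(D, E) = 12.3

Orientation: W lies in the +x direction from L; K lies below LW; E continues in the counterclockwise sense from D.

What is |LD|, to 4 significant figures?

14.52

L is at the origin; LW is horizontal with |LW| = 21.8 and W on the +x side, so W = (21.80, 0.000). The tangent condition forces KW to be normal to LW, so K = W + (0, -9.2) = (21.80, -9.200). On A1, W sits at bearing 90° from K; a 72° counterclockwise sweep puts D at bearing 162°, so D = K + 9.2·(cos 162°, sin 162°) = (13.05, -6.357). Then |LD| = |D − L| = 14.52.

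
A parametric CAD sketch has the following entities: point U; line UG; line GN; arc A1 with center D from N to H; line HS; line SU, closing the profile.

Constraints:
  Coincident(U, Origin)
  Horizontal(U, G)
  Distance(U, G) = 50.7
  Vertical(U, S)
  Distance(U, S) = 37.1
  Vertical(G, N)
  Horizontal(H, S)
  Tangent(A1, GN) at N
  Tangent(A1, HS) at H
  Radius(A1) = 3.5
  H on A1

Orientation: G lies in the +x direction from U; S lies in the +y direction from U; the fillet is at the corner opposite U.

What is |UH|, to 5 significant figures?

60.035

U is at the origin; U and G share the same y with |UG| = 50.7 and G on the +x side, so G = (50.700, 0.0000). US is vertical with |US| = 37.1 and S on the +y side, so S = (0.0000, 37.100). The virtual corner opposite U is at (50.700, 37.100). Tangency of A1 to GN means the radius DN is perpendicular to GN and tangency of A1 to HS means the radius DH is perpendicular to HS, with radius 3.5, so the center D sits 3.5 in from both sides at D = (47.200, 33.600). That places the tangent points at N = (50.700, 33.600) on GN and H = (47.200, 37.100) on HS. Then |UH| = |H − U| = 60.035.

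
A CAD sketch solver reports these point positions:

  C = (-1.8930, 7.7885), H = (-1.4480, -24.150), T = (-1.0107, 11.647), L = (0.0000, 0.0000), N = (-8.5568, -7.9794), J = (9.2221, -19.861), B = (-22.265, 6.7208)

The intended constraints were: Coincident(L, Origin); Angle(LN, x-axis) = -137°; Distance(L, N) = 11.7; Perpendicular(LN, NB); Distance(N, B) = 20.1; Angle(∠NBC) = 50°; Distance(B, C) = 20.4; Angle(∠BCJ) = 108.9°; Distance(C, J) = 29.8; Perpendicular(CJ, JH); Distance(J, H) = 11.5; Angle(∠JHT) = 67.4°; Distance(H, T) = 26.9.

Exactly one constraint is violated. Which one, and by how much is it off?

Distance(H, T) = 26.9 — off by 8.90.

L = (0.00, 0.00) ✓; LN at -137.0° ✓; |LN| = 11.70 ✓; ∠(LN, NB) = 90.00° ✓; |NB| = 20.10 ✓; ∠NBC = 50.00° ✓; |BC| = 20.40 ✓; ∠BCJ = 108.9° ✓; |CJ| = 29.80 ✓; ∠(CJ, JH) = 90.00° ✓; |JH| = 11.50 ✓; ∠JHT = 67.40° ✓; |HT| = 35.80 ✗.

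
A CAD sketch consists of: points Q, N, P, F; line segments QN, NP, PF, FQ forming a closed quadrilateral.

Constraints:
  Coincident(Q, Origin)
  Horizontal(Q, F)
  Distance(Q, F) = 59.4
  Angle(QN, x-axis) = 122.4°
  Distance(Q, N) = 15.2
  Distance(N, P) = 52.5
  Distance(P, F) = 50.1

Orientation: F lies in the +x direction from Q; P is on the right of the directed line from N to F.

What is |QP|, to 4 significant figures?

37.30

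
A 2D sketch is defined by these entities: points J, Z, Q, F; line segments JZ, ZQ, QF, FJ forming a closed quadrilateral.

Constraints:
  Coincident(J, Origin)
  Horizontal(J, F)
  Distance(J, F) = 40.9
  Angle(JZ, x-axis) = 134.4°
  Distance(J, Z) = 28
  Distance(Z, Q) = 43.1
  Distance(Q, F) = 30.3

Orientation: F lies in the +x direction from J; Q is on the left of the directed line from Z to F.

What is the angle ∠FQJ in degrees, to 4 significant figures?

78.96°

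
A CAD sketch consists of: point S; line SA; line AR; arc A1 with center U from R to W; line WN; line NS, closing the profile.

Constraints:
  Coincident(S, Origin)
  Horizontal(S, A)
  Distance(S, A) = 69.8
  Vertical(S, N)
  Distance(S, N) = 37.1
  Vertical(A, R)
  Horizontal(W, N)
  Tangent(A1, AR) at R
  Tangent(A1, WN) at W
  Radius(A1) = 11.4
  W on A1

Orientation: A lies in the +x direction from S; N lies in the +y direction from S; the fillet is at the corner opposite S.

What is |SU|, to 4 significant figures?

63.80

S is at the origin; SA is horizontal with |SA| = 69.8 and A on the +x side, so A = (69.80, 0.000). SN is vertical with |SN| = 37.1 and N on the +y side, so N = (0.000, 37.10). The virtual corner opposite S is at (69.80, 37.10). Tangency of A1 to AR means the radius UR is perpendicular to AR and since A1 is tangent to WN there, UW ⟂ WN, with radius 11.4, so the center U sits 11.4 in from both sides at U = (58.40, 25.70). Then |SU| = |U − S| = 63.80.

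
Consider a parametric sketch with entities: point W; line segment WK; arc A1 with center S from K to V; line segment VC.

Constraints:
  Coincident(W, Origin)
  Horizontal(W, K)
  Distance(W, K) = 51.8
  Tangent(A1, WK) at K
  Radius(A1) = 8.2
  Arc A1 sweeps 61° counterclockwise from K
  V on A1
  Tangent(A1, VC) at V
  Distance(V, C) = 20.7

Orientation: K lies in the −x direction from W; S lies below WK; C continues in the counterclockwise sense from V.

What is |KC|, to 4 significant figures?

28.19

W is at the origin; WK is horizontal with |WK| = 51.8 and K on the −x side, so K = (-51.80, 0.000). The tangent condition forces SK to be normal to WK, so S = K + (0, -8.2) = (-51.80, -8.200). On A1, K sits at bearing 90° from S; a 61° counterclockwise sweep puts V at bearing 151°, so V = S + 8.2·(cos 151°, sin 151°) = (-58.97, -4.225). Tangency of A1 to VC means the radius SV is perpendicular to VC, so VC runs along (−sin 151°, cos 151°); with |VC| = 20.7, C = (-69.01, -22.33). Then |KC| = |C − K| = 28.19.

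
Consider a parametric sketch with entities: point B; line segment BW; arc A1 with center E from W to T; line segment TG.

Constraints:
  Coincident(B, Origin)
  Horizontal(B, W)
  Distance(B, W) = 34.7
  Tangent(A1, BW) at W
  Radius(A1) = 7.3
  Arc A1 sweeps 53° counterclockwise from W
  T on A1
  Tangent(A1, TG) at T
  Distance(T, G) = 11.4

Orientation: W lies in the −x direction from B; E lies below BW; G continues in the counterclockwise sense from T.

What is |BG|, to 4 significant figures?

48.89

On A1, W sits at bearing 90° from E; a 53° counterclockwise sweep puts T at bearing 143°, so T = E + 7.3·(cos 143°, sin 143°) = (-40.53, -2.907). A1 meets TG tangentially, so ET is at right angles to TG, so TG runs along (−sin 143°, cos 143°); with |TG| = 11.4, G = (-47.39, -12.01). Then |BG| = |G − B| = 48.89.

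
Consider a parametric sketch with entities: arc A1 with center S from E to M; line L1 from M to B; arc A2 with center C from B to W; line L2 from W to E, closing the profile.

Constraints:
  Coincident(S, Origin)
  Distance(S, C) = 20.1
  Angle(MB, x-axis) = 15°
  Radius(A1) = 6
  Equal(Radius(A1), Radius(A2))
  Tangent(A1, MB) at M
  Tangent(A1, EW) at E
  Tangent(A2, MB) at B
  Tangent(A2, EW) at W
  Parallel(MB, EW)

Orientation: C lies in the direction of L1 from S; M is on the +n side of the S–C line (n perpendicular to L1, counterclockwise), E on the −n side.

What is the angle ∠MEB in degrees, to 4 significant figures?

59.16°

The slot axis is L1's direction at 15.0°, so u = (cos 15.0°, sin 15.0°) = (0.9659, 0.2588) and n = (−sin 15.0°, cos 15.0°) = (-0.2588, 0.9659). S is at the origin and C lies 20.1 along u from S, so C = 20.1·u = (19.42, 5.202). Tangency of A1 to both parallel lines with radius 6.0 puts M and E at S ± 6.0·n: M = (-1.553, 5.796), E = (1.553, -5.796). Equal radii place B and W the same way about C: B = C + 6.0·n = (17.86, 11.00), W = C − 6.0·n = (20.97, -0.5933). Then cos ∠MEB = EM·EB / (|EM||EB|), giving 59.16°.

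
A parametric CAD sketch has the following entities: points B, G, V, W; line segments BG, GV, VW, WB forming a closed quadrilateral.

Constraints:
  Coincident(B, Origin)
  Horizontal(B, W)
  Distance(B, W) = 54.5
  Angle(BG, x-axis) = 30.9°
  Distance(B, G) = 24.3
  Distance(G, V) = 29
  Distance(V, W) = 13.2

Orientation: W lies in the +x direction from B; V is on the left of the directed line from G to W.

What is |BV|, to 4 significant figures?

51.36

Checks: |GV| = 29.00 ✓; |VW| = 13.20 ✓.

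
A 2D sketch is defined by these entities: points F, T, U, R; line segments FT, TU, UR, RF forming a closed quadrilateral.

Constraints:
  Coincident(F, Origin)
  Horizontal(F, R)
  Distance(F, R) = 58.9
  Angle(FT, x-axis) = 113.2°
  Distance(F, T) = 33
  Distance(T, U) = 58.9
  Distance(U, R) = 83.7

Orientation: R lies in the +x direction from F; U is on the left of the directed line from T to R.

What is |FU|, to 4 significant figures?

79.82

Checks: |TU| = 58.90 ✓; |UR| = 83.70 ✓.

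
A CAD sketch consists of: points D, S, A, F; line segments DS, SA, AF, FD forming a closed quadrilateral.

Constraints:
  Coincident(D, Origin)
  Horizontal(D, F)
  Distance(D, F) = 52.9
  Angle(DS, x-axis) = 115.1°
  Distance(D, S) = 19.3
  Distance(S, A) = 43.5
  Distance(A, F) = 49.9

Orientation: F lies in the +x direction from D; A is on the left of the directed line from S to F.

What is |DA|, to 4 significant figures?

50.69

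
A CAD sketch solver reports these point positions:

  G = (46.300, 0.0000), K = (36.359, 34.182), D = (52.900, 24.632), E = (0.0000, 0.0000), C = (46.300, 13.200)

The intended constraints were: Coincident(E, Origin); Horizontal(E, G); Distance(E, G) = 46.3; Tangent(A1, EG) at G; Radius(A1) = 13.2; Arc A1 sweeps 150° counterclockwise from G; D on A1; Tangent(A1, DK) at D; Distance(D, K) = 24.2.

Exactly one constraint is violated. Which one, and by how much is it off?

Distance(D, K) = 24.2 — off by 5.10.

E = (0.00, 0.00) ✓; E.y = 0.00, G.y = 0.00 ✓; |EG| = 46.30 ✓; ∠(CG, GE) = 90.00° ✓; |CG| = 13.20 ✓; bearing(C→D) − bearing(C→G) = 150.0° ✓; |CD| = 13.20 ✓; ∠(CD, DK) = 90.00° ✓; |DK| = 19.10 ✗.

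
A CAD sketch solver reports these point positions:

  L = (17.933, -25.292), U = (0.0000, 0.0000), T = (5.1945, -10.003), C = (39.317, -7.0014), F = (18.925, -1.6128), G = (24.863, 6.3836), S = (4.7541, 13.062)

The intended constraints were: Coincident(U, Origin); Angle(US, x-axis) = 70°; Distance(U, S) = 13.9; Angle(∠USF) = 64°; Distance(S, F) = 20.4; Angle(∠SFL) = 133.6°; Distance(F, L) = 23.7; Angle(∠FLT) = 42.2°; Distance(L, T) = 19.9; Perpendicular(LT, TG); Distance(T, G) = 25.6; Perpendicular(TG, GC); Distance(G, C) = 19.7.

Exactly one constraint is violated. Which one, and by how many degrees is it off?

Perpendicular(TG, GC) — off by 7.40°.

U = (0.00, 0.00) ✓; US at 70.00° ✓; |US| = 13.90 ✓; ∠USF = 64.00° ✓; |SF| = 20.40 ✓; ∠SFL = 133.6° ✓; |FL| = 23.70 ✓; ∠FLT = 42.20° ✓; |LT| = 19.90 ✓; ∠(LT, TG) = 90.00° ✓; |TG| = 25.60 ✓; ∠(TG, GC) = 82.60° ✗; |GC| = 19.70 ✓.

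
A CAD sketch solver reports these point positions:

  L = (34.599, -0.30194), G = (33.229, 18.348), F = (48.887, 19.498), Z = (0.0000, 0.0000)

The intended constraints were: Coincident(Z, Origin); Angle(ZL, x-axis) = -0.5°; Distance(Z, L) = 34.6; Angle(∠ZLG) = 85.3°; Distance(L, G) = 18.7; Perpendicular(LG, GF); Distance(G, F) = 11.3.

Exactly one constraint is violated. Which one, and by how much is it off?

Distance(G, F) = 11.3 — off by 4.40.

Z = (0.00, 0.00) ✓; ZL at -0.5000° ✓; |ZL| = 34.60 ✓; ∠ZLG = 85.30° ✓; |LG| = 18.70 ✓; ∠(LG, GF) = 90.00° ✓; |GF| = 15.70 ✗.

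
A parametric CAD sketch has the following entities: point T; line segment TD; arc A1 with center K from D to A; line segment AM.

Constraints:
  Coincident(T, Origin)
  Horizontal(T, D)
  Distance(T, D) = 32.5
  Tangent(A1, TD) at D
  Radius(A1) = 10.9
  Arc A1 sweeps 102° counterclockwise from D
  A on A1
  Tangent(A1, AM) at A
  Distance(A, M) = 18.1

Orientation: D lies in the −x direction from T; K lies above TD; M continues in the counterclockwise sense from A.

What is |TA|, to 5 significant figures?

25.500

T is at the origin; T and D share the same y with |TD| = 32.5 and D on the −x side, so D = (-32.500, 0.0000). Tangency of A1 to TD means the radius KD is perpendicular to TD, so K = D + (0, 10.9) = (-32.500, 10.900). On A1, D sits at bearing -90° from K; a 102° counterclockwise sweep puts A at bearing 12°, so A = K + 10.9·(cos 12°, sin 12°) = (-21.838, 13.166). Then |TA| = |A − T| = 25.500.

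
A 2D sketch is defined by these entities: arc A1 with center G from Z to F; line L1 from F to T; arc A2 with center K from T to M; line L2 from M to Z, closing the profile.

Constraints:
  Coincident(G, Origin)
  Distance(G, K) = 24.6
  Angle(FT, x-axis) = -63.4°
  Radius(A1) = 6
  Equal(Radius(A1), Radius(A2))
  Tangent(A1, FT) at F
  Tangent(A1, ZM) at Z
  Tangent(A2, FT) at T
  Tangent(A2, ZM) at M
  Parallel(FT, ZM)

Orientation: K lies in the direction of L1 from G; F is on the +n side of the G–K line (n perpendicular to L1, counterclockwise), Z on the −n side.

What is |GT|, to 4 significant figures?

25.32

Tangency of A1 to both parallel lines with radius 6.0 puts F and Z at G ± 6.0·n: F = (5.365, 2.687), Z = (-5.365, -2.687). Equal radii place T and M the same way about K: T = K + 6.0·n = (16.38, -19.31), M = K − 6.0·n = (5.650, -24.68). Then |GT| = |T − G| = 25.32.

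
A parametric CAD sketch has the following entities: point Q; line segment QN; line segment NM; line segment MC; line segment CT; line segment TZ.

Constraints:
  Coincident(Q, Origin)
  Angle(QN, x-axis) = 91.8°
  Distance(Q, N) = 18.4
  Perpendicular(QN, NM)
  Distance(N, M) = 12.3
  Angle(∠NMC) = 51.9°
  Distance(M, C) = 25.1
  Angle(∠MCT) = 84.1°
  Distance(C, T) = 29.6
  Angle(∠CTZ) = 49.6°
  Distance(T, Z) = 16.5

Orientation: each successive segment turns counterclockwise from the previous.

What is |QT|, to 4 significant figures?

31.12

Q is at the origin; QN runs at 91.8° with length 18.4, so N = (-0.5780, 18.39). QN is perpendicular to NM, so NM runs at -178.2°; with |NM| = 12.3, M = (-12.87, 18.00). ∠NMC = 51.9° gives MC at -50.10° from the x-axis; with |MC| = 25.1, C = (3.228, -1.251). ∠MCT = 84.1° gives CT at 45.80° from the x-axis; with |CT| = 29.6, T = (23.86, 19.97). Then |QT| = |T − Q| = 31.12.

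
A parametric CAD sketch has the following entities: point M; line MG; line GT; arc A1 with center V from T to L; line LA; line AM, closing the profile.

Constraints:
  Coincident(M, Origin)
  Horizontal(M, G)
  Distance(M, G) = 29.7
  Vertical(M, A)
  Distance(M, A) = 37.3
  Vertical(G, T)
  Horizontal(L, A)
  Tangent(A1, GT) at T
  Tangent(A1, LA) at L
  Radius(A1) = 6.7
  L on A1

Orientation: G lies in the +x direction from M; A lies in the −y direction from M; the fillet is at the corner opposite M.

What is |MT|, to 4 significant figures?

42.64

M is at the origin; M and G share the same y with |MG| = 29.7 and G on the +x side, so G = (29.70, 0.000). MA is vertical with |MA| = 37.3 and A on the −y side, so A = (0.000, -37.30). The virtual corner opposite M is at (29.70, -37.30). A1 meets GT tangentially, so VT is at right angles to GT and tangency of A1 to LA means the radius VL is perpendicular to LA, with radius 6.7, so the center V sits 6.7 in from both sides at V = (23.00, -30.60). That places the tangent points at T = (29.70, -30.60) on GT and L = (23.00, -37.30) on LA. Then |MT| = |T − M| = 42.64.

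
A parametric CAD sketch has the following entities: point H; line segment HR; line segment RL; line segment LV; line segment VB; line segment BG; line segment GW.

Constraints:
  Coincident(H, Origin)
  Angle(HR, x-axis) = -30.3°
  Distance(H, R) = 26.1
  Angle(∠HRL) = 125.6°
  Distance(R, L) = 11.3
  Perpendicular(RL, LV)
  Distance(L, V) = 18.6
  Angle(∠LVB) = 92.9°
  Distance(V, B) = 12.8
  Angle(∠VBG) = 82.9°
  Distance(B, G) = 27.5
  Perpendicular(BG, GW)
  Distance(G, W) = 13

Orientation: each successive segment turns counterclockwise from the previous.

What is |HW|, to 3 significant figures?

40.4

H is at the origin; HR runs at -30.3° with length 26.1, so R = (22.5, -13.2). ∠HRL = 125.6° gives RL at 24.1° from the x-axis; with |RL| = 11.3, L = (32.8, -8.55). RL ⟂ LV, so LV runs at 114°; with |LV| = 18.6, V = (25.3, 8.42). ∠LVB = 92.9° gives VB at -159° from the x-axis; with |VB| = 12.8, B = (13.3, 3.80). ∠VBG = 82.9° gives BG at -61.7° from the x-axis; with |BG| = 27.5, G = (26.4, -20.4). BG is perpendicular to GW, so GW runs at 28.3°; with |GW| = 13.0, W = (37.8, -14.3). Then |HW| = |W − H| = 40.4.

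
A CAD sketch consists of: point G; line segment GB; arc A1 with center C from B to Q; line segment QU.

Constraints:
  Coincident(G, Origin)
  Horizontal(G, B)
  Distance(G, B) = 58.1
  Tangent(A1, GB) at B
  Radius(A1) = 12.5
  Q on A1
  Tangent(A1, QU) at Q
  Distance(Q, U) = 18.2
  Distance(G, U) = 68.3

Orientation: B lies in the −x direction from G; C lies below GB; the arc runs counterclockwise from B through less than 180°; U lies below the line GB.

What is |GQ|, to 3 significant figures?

71.3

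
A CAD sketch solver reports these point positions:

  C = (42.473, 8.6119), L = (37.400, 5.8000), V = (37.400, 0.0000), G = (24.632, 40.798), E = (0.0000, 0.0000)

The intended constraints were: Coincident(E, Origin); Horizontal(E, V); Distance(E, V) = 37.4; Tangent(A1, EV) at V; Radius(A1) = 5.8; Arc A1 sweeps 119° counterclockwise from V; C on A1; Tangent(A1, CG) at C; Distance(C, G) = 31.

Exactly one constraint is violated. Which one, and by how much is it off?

Distance(C, G) = 31 — off by 5.80.

E = (0.00, 0.00) ✓; E.y = 0.00, V.y = 0.00 ✓; |EV| = 37.40 ✓; ∠(LV, VE) = 90.00° ✓; |LV| = 5.800 ✓; bearing(L→C) − bearing(L→V) = 119.0° ✓; |LC| = 5.800 ✓; ∠(LC, CG) = 90.00° ✓; |CG| = 36.80 ✗.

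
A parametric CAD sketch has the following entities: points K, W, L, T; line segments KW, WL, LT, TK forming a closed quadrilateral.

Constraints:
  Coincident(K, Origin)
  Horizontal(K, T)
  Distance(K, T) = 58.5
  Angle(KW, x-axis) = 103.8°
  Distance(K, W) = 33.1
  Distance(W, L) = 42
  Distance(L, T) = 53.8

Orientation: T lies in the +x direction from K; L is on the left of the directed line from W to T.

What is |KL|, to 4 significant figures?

56.25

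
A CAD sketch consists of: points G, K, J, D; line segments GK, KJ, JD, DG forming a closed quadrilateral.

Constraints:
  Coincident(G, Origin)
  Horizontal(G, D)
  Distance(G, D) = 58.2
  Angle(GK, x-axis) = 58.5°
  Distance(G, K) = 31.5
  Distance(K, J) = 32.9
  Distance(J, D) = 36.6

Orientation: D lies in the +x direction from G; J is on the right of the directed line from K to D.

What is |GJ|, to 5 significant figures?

22.719

G is at the origin; GD is horizontal with |GD| = 58.2 and D in +x, so D = (58.2, 0). GK runs at 58.5° with |GK| = 31.5, so K = (16.459, 26.858). J is determined by |KJ| = 32.9 and |JD| = 36.6 together: it lies at the intersection of circle(K, 32.9) and circle(D, 36.6). With |KD| = 49.636, the foot of the radical line on KD is 22.227 from K and the perpendicular offset is √(32.9² − 22.227²) = 24.256. Taking the right-of-KD solution: J = (22.026, -5.5674).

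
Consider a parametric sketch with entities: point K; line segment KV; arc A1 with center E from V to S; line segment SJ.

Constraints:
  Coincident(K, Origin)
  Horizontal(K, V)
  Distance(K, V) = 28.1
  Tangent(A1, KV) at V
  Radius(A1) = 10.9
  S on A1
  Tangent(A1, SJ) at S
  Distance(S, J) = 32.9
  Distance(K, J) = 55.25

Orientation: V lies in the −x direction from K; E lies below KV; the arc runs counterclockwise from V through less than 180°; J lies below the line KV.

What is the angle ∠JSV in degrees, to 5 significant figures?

128.65°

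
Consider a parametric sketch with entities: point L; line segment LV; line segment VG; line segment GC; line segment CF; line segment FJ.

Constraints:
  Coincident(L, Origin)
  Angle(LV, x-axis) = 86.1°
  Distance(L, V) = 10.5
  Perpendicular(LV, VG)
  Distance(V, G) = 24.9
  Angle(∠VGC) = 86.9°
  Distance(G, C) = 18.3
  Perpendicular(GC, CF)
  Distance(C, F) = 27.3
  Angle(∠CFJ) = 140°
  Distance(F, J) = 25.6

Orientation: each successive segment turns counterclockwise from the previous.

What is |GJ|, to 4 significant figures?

46.95

The perpendicularity gives CF at right angles to GC, so CF runs at -0.8000°; with |CF| = 27.3, F = (2.914, -6.510). ∠CFJ = 140.0° gives FJ at 39.20° from the x-axis; with |FJ| = 25.6, J = (22.75, 9.670). Then |GJ| = |J − G| = 46.95.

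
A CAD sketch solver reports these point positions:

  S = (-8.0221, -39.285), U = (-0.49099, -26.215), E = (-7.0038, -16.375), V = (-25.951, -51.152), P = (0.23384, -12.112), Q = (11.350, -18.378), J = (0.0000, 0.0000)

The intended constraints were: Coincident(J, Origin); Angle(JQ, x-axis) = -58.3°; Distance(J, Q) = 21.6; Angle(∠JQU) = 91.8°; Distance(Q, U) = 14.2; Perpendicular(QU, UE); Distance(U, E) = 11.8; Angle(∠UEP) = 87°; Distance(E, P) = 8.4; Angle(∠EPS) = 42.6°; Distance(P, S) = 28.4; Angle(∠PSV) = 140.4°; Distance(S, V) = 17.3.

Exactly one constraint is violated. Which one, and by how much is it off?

Distance(S, V) = 17.3 — off by 4.20.

J = (0.00, 0.00) ✓; JQ at -58.30° ✓; |JQ| = 21.60 ✓; ∠JQU = 91.80° ✓; |QU| = 14.20 ✓; ∠(QU, UE) = 90.00° ✓; |UE| = 11.80 ✓; ∠UEP = 87.00° ✓; |EP| = 8.400 ✓; ∠EPS = 42.60° ✓; |PS| = 28.40 ✓; ∠PSV = 140.4° ✓; |SV| = 21.50 ✗.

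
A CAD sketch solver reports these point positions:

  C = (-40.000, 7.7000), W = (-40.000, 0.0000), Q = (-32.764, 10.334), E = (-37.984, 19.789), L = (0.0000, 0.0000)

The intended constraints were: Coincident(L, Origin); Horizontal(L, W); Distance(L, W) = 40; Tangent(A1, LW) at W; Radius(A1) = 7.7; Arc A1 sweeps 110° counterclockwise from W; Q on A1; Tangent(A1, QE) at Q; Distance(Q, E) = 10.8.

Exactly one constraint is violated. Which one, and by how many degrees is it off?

Tangent(A1, QE) at Q — off by 8.90°.

L = (0.00, 0.00) ✓; L.y = 0.00, W.y = 0.00 ✓; |LW| = 40.00 ✓; ∠(CW, WL) = 90.00° ✓; |CW| = 7.700 ✓; bearing(C→Q) − bearing(C→W) = 110.0° ✓; |CQ| = 7.700 ✓; ∠(CQ, QE) = 81.10° ✗; |QE| = 10.80 ✓.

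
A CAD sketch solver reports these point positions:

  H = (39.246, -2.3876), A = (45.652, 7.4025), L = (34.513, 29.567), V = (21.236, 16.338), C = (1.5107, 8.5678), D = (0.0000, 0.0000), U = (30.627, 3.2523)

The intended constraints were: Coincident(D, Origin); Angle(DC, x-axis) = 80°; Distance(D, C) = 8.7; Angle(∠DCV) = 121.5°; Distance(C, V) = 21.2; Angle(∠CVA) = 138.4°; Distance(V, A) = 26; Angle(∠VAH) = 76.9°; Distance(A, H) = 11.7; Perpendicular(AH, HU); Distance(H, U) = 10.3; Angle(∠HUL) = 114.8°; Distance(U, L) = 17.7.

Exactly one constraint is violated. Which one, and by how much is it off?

Distance(U, L) = 17.7 — off by 8.90.

D = (0.00, 0.00) ✓; DC at 80.00° ✓; |DC| = 8.700 ✓; ∠DCV = 121.5° ✓; |CV| = 21.20 ✓; ∠CVA = 138.4° ✓; |VA| = 26.00 ✓; ∠VAH = 76.90° ✓; |AH| = 11.70 ✓; ∠(AH, HU) = 90.00° ✓; |HU| = 10.30 ✓; ∠HUL = 114.8° ✓; |UL| = 26.60 ✗.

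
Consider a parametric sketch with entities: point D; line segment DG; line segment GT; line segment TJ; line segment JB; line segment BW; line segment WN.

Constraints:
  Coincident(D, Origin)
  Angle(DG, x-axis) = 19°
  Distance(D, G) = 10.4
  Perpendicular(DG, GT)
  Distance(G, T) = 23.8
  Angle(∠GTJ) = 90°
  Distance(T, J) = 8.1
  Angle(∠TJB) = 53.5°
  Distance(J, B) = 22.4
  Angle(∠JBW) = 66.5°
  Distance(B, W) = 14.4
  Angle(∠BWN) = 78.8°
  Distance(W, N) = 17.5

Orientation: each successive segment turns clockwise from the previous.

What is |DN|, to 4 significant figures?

24.71

∠JBW = 66.5° gives BW at -41.00° from the x-axis; with |BW| = 14.4, W = (27.53, -9.839). ∠BWN = 78.8° gives WN at -142.2° from the x-axis; with |WN| = 17.5, N = (13.70, -20.56). Then |DN| = |N − D| = 24.71.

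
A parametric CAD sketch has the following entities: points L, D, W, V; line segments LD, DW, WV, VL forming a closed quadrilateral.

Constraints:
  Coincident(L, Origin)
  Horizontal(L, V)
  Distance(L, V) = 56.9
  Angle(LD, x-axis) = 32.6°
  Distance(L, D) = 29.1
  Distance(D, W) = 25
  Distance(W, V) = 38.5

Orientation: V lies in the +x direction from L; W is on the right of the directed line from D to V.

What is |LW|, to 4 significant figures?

21.32

Checks: |DW| = 25.00 ✓; |WV| = 38.50 ✓.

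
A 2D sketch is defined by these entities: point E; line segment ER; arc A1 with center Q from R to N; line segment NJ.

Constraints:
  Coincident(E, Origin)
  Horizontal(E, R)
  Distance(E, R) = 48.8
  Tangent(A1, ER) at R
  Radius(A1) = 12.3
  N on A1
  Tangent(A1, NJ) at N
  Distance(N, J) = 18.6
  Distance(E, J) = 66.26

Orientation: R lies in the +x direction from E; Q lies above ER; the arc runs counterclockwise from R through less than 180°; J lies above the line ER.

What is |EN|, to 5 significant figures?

62.604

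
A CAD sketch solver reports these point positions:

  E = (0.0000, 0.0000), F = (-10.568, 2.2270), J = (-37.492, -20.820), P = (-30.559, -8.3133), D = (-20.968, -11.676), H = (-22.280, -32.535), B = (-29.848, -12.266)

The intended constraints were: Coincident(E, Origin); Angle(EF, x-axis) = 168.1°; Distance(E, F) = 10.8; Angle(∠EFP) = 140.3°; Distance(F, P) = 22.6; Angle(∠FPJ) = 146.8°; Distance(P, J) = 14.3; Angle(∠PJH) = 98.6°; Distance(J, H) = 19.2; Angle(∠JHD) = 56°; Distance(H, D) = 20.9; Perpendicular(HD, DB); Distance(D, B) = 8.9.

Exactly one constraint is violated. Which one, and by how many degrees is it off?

Perpendicular(HD, DB) — off by 7.40°.

E = (0.00, 0.00) ✓; EF at 168.1° ✓; |EF| = 10.80 ✓; ∠EFP = 140.3° ✓; |FP| = 22.60 ✓; ∠FPJ = 146.8° ✓; |PJ| = 14.30 ✓; ∠PJH = 98.60° ✓; |JH| = 19.20 ✓; ∠JHD = 56.00° ✓; |HD| = 20.90 ✓; ∠(HD, DB) = 97.40° ✗; |DB| = 8.900 ✓.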